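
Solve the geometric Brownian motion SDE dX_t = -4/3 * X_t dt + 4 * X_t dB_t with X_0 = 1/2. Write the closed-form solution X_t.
X_t = 1/2 * exp((-28/3) * t + (4) * B_t)

For GBM dX = mu X dt + sigma X dB with X_0 = x_0, apply Itô to Y = log X: dY = (mu - sigma^2/2) dt + sigma dB, so Y_t = log(x_0) + (mu - sigma^2/2) t + sigma B_t and hence X_t = x_0 * exp((mu - sigma^2/2) t + sigma B_t).
With mu = -4/3, sigma = 4, x_0 = 1/2, this gives:
  X_t = 1/2 * exp((-28/3) * t + (4) * B_t).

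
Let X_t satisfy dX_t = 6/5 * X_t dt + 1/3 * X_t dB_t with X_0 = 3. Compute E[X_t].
E[X_t] = 3*exp(6*t/5)

For GBM dX = mu X dt + sigma X dB with X_0 = x_0, apply Itô to Y = log X: dY = (mu - sigma^2/2) dt + sigma dB, so Y_t = log(x_0) + (mu - sigma^2/2) t + sigma B_t and hence X_t = x_0 * exp((mu - sigma^2/2) t + sigma B_t).
With mu = 6/5, sigma = 1/3, x_0 = 3, this gives:
  X_t = 3 * exp((103/90) * t + (1/3) * B_t).
Since sigma*B_t ~ Normal(0, sigma^2 t), E[exp(sigma*B_t)] = exp(sigma^2 t / 2); so E[X_t] = x_0 * exp((mu - sigma^2/2) t) * exp(sigma^2 t / 2) = x_0 * exp(mu t) = 3*exp(6*t/5).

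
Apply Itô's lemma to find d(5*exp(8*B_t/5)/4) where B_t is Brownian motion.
d(5*exp(8*B_t/5)/4) = (8*exp(8*B_t/5)/5) dt + (2*exp(8*B_t/5)) dB_t

Itô's formula for f(B_t) gives d f(B_t) = f'(B_t) dB_t + (1/2) f''(B_t) dt. Compute derivatives of f(x) = 5*exp(8*x/5)/4:
  f'(x)  = 2*exp(8*x/5)
  f''(x) = 16*exp(8*x/5)/5
Substitute x = B_t and multiply the f'' term by 1/2:
  drift     = (1/2) * (16*exp(8*x/5)/5) evaluated at B_t = 8*exp(8*B_t/5)/5
  diffusion = (2*exp(8*x/5)) evaluated at B_t = 2*exp(8*B_t/5)
Therefore d(5*exp(8*B_t/5)/4) = (8*exp(8*B_t/5)/5) dt + (2*exp(8*B_t/5)) dB_t.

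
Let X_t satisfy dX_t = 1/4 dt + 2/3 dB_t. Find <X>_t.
<X>_t = 4*t/9

For an Itô process dX_t = a(t) dt + b(t) dB_t, the quadratic variation is <X>_t = int_0^t b(s)^2 ds (the drift term does not contribute). Here b(s) = 2/3, so
  b(s)^2 = 4/9.
Integrating from 0 to t:
  <X>_t = int_0^t (4/9) ds = 4*t/9.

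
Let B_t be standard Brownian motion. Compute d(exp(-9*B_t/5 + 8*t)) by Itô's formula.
d(exp(-9*B_t/5 + 8*t)) = (481*exp(-9*B_t/5 + 8*t)/50) dt + (-9*exp(-9*B_t/5 + 8*t)/5) dB_t

Itô's formula for f(t, x): d f(t, B_t) = (f_t + (1/2) f_xx) dt + f_x dB_t. Compute partials of f(t, x) = exp(8*t - 9*x/5):
  f_t(t,x)  = 8*exp(8*t - 9*x/5)
  f_x(t,x)  = -9*exp(8*t - 9*x/5)/5
  f_xx(t,x) = 81*exp(8*t - 9*x/5)/25
Assemble drift = f_t + (1/2) f_xx = 481*exp(8*t - 9*x/5)/50 and diffusion = f_x = -9*exp(8*t - 9*x/5)/5. Substituting x = B_t:
  d(exp(-9*B_t/5 + 8*t)) = (481*exp(-9*B_t/5 + 8*t)/50) dt + (-9*exp(-9*B_t/5 + 8*t)/5) dB_t.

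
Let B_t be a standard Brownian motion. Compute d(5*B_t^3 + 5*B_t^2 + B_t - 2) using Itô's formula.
d(5*B_t^3 + 5*B_t^2 + B_t - 2) = (15*B_t + 5) dt + (15*B_t^2 + 10*B_t + 1) dB_t

Itô's formula for f(B_t) gives d f(B_t) = f'(B_t) dB_t + (1/2) f''(B_t) dt. Compute derivatives of f(x) = 5*x^3 + 5*x^2 + x - 2:
  f'(x)  = 15*x^2 + 10*x + 1
  f''(x) = 30*x + 10
Substitute x = B_t and multiply the f'' term by 1/2:
  drift     = (1/2) * (30*x + 10) evaluated at B_t = 15*B_t + 5
  diffusion = (15*x^2 + 10*x + 1) evaluated at B_t = 15*B_t^2 + 10*B_t + 1
Therefore d(5*B_t^3 + 5*B_t^2 + B_t - 2) = (15*B_t + 5) dt + (15*B_t^2 + 10*B_t + 1) dB_t.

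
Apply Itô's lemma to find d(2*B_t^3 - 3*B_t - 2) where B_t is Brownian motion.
d(2*B_t^3 - 3*B_t - 2) = (6*B_t) dt + (6*B_t^2 - 3) dB_t

Itô's formula for f(B_t) gives d f(B_t) = f'(B_t) dB_t + (1/2) f''(B_t) dt. Compute derivatives of f(x) = 2*x^3 - 3*x - 2:
  f'(x)  = 6*x^2 - 3
  f''(x) = 12*x
Substitute x = B_t and multiply the f'' term by 1/2:
  drift     = (1/2) * (12*x) evaluated at B_t = 6*B_t
  diffusion = (6*x^2 - 3) evaluated at B_t = 6*B_t^2 - 3
Therefore d(2*B_t^3 - 3*B_t - 2) = (6*B_t) dt + (6*B_t^2 - 3) dB_t.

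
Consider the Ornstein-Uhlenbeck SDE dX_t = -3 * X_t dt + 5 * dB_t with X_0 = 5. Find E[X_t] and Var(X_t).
E[X_t] = 5*exp(-3*t); Var(X_t) = 25/6 - 25*exp(-6*t)/6

The OU SDE dX = -theta X dt + sigma dB admits the integrating factor exp(theta t): d(exp(theta t) X_t) = sigma exp(theta t) dB_t. Integrating from 0 to t:
  X_t = x_0 * exp(-theta t) + sigma * int_0^t exp(-theta (t-s)) dB_s.
The Itô integral has mean 0 and (by the Itô isometry) variance sigma^2 * int_0^t exp(-2 theta (t - s)) ds = sigma^2 * (1 - exp(-2 theta t)) / (2 theta).
With theta = 3, sigma = 5, x_0 = 5:
  E[X_t] = 5 * exp(-3 t) = 5*exp(-3*t)
  Var(X_t) = (5)^2 * (1 - exp(-2*3 t)) / (2 * 3) = 25/6 - 25*exp(-6*t)/6.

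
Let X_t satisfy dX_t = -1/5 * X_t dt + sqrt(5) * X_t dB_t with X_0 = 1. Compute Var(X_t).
Var(X_t) = (exp(5*t) - 1)*exp(-2*t/5)

For GBM dX = mu X dt + sigma X dB with X_0 = x_0, apply Itô to Y = log X: dY = (mu - sigma^2/2) dt + sigma dB, so Y_t = log(x_0) + (mu - sigma^2/2) t + sigma B_t and hence X_t = x_0 * exp((mu - sigma^2/2) t + sigma B_t).
With mu = -1/5, sigma = sqrt(5), x_0 = 1, this gives:
  X_t = 1 * exp((-27/10) * t + (sqrt(5)) * B_t).
Since sigma*B_t ~ Normal(0, sigma^2 t), E[exp(sigma*B_t)] = exp(sigma^2 t / 2); so E[X_t] = x_0 * exp((mu - sigma^2/2) t) * exp(sigma^2 t / 2) = x_0 * exp(mu t) = exp(-t/5).
Var(X_t) = E[X_t^2] - (E[X_t])^2 = x_0^2 * exp(2 mu t) * (exp(sigma^2 t) - 1) = (exp(5*t) - 1)*exp(-2*t/5).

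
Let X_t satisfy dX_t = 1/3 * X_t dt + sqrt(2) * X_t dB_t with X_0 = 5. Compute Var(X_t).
Var(X_t) = 25*(exp(2*t) - 1)*exp(2*t/3)

For GBM dX = mu X dt + sigma X dB with X_0 = x_0, apply Itô to Y = log X: dY = (mu - sigma^2/2) dt + sigma dB, so Y_t = log(x_0) + (mu - sigma^2/2) t + sigma B_t and hence X_t = x_0 * exp((mu - sigma^2/2) t + sigma B_t).
With mu = 1/3, sigma = sqrt(2), x_0 = 5, this gives:
  X_t = 5 * exp((-2/3) * t + (sqrt(2)) * B_t).
Since sigma*B_t ~ Normal(0, sigma^2 t), E[exp(sigma*B_t)] = exp(sigma^2 t / 2); so E[X_t] = x_0 * exp((mu - sigma^2/2) t) * exp(sigma^2 t / 2) = x_0 * exp(mu t) = 5*exp(t/3).
Var(X_t) = E[X_t^2] - (E[X_t])^2 = x_0^2 * exp(2 mu t) * (exp(sigma^2 t) - 1) = 25*(exp(2*t) - 1)*exp(2*t/3).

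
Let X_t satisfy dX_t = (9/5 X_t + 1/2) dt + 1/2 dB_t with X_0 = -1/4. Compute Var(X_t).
Var(X_t) = 5*exp(18*t/5)/72 - 5/72

The variance V(t) = Var(X_t) satisfies V'(t) = 2 a V(t) + c^2 with V(0) = 0 (drift coefficient is linear in X, diffusion is constant). With a = 9/5, c = 1/2, the solution is
  V(t) = (c^2 / (2 a)) * (exp(2 a t) - 1)
       = ((1/2)^2 / (2*(9/5))) * (exp((18/5) t) - 1)
       = 5*exp(18*t/5)/72 - 5/72.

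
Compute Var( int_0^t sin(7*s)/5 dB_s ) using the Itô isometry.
Var = t/50 - sin(14*t)/700

The Itô integral of a deterministic integrand f(s) has mean 0 because each increment f(s) * (B_{s+ds} - B_s) has mean 0. By the Itô isometry:
  Var( int_0^t f(s) dB_s ) = E[ (int_0^t f(s) dB_s)^2 ] = int_0^t f(s)^2 ds.
Here f(s) = sin(7*s)/5, so f(s)^2 = sin(7*s)^2/25. Integrate:
  int_0^t (sin(7*s)^2/25) ds = t/50 - sin(14*t)/700.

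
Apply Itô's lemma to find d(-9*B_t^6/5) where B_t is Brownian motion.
d(-9*B_t^6/5) = (-27*B_t^4) dt + (-54*B_t^5/5) dB_t

Itô's formula for f(B_t) gives d f(B_t) = f'(B_t) dB_t + (1/2) f''(B_t) dt. Compute derivatives of f(x) = -9*x^6/5:
  f'(x)  = -54*x^5/5
  f''(x) = -54*x^4
Substitute x = B_t and multiply the f'' term by 1/2:
  drift     = (1/2) * (-54*x^4) evaluated at B_t = -27*B_t^4
  diffusion = (-54*x^5/5) evaluated at B_t = -54*B_t^5/5
Therefore d(-9*B_t^6/5) = (-27*B_t^4) dt + (-54*B_t^5/5) dB_t.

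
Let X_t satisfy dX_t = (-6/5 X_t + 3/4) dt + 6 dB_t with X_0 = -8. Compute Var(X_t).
Var(X_t) = 15 - 15*exp(-12*t/5)

The variance V(t) = Var(X_t) satisfies V'(t) = 2 a V(t) + c^2 with V(0) = 0 (drift coefficient is linear in X, diffusion is constant). With a = -6/5, c = 6, the solution is
  V(t) = (c^2 / (2 a)) * (exp(2 a t) - 1)
       = (6^2 / (2*(-6/5))) * (exp((-12/5) t) - 1)
       = 15 - 15*exp(-12*t/5).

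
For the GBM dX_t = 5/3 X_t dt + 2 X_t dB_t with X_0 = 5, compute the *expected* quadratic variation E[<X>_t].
E[<X>_t] = 150*exp(22*t/3)/11 - 150/11

<X>_t = int_0^t (2 * X_s)^2 ds. Taking expectation inside the integral: E[<X>_t] = 2^2 * int_0^t E[X_s^2] ds. For GBM, E[X_s^2] = x_0^2 * exp((2 mu + sigma^2) s). Integrating:
  E[<X>_t] = 2^2 * 5^2 * (exp((2*(5/3) + 2^2) t) - 1) / (2*(5/3) + 2^2)
           = 2^2 * 5^2 * (exp((22/3) t) - 1) / (22/3) = 150*exp(22*t/3)/11 - 150/11.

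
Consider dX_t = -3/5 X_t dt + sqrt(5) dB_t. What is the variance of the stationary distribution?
lim Var(X_t) = 25/6

The OU SDE dX = -theta X dt + sigma dB admits the integrating factor exp(theta t): d(exp(theta t) X_t) = sigma exp(theta t) dB_t. Integrating from 0 to t gives X_t = x_0 * exp(-theta t) + sigma * int_0^t exp(-theta (t-s)) dB_s for any initial x_0. The Itô integral has variance (by the Itô isometry) sigma^2 * int_0^t exp(-2 theta (t - s)) ds = sigma^2 * (1 - exp(-2 theta t)) / (2 theta), independent of x_0.
With theta = 3/5, sigma = sqrt(5):
  Var(X_t) = (sqrt(5))^2 * (1 - exp(-2*3/5 t)) / (2 * 3/5) = 25/6 - 25*exp(-6*t/5)/6.
As t -> infinity, exp(-2*3/5 t) -> 0, so the stationary variance is sigma^2 / (2 theta) = 25/6.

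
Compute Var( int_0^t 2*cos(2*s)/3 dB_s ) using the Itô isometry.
Var = 2*t/9 + sin(4*t)/18

The Itô integral of a deterministic integrand f(s) has mean 0 because each increment f(s) * (B_{s+ds} - B_s) has mean 0. By the Itô isometry:
  Var( int_0^t f(s) dB_s ) = E[ (int_0^t f(s) dB_s)^2 ] = int_0^t f(s)^2 ds.
Here f(s) = 2*cos(2*s)/3, so f(s)^2 = 4*cos(2*s)^2/9. Integrate:
  int_0^t (4*cos(2*s)^2/9) ds = 2*t/9 + sin(4*t)/18.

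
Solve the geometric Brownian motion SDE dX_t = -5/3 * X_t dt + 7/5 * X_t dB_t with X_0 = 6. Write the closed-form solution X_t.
X_t = 6 * exp((-397/150) * t + (7/5) * B_t)

For GBM dX = mu X dt + sigma X dB with X_0 = x_0, apply Itô to Y = log X: dY = (mu - sigma^2/2) dt + sigma dB, so Y_t = log(x_0) + (mu - sigma^2/2) t + sigma B_t and hence X_t = x_0 * exp((mu - sigma^2/2) t + sigma B_t).
With mu = -5/3, sigma = 7/5, x_0 = 6, this gives:
  X_t = 6 * exp((-397/150) * t + (7/5) * B_t).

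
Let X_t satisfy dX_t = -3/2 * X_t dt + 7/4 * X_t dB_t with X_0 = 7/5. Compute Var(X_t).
Var(X_t) = (49*exp(49*t/16) - 49)*exp(-3*t)/25

For GBM dX = mu X dt + sigma X dB with X_0 = x_0, apply Itô to Y = log X: dY = (mu - sigma^2/2) dt + sigma dB, so Y_t = log(x_0) + (mu - sigma^2/2) t + sigma B_t and hence X_t = x_0 * exp((mu - sigma^2/2) t + sigma B_t).
With mu = -3/2, sigma = 7/4, x_0 = 7/5, this gives:
  X_t = 7/5 * exp((-97/32) * t + (7/4) * B_t).
Since sigma*B_t ~ Normal(0, sigma^2 t), E[exp(sigma*B_t)] = exp(sigma^2 t / 2); so E[X_t] = x_0 * exp((mu - sigma^2/2) t) * exp(sigma^2 t / 2) = x_0 * exp(mu t) = 7*exp(-3*t/2)/5.
Var(X_t) = E[X_t^2] - (E[X_t])^2 = x_0^2 * exp(2 mu t) * (exp(sigma^2 t) - 1) = (49*exp(49*t/16) - 49)*exp(-3*t)/25.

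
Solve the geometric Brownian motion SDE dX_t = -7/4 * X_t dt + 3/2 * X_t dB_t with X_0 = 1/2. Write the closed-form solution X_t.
X_t = 1/2 * exp((-23/8) * t + (3/2) * B_t)

For GBM dX = mu X dt + sigma X dB with X_0 = x_0, apply Itô to Y = log X: dY = (mu - sigma^2/2) dt + sigma dB, so Y_t = log(x_0) + (mu - sigma^2/2) t + sigma B_t and hence X_t = x_0 * exp((mu - sigma^2/2) t + sigma B_t).
With mu = -7/4, sigma = 3/2, x_0 = 1/2, this gives:
  X_t = 1/2 * exp((-23/8) * t + (3/2) * B_t).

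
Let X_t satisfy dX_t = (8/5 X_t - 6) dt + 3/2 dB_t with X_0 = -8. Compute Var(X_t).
Var(X_t) = 45*exp(16*t/5)/64 - 45/64

The variance V(t) = Var(X_t) satisfies V'(t) = 2 a V(t) + c^2 with V(0) = 0 (drift coefficient is linear in X, diffusion is constant). With a = 8/5, c = 3/2, the solution is
  V(t) = (c^2 / (2 a)) * (exp(2 a t) - 1)
       = ((3/2)^2 / (2*(8/5))) * (exp((16/5) t) - 1)
       = 45*exp(16*t/5)/64 - 45/64.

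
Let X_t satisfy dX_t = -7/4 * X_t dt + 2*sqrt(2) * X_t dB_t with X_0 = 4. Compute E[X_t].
E[X_t] = 4*exp(-7*t/4)

For GBM dX = mu X dt + sigma X dB with X_0 = x_0, apply Itô to Y = log X: dY = (mu - sigma^2/2) dt + sigma dB, so Y_t = log(x_0) + (mu - sigma^2/2) t + sigma B_t and hence X_t = x_0 * exp((mu - sigma^2/2) t + sigma B_t).
With mu = -7/4, sigma = 2*sqrt(2), x_0 = 4, this gives:
  X_t = 4 * exp((-23/4) * t + (2*sqrt(2)) * B_t).
Since sigma*B_t ~ Normal(0, sigma^2 t), E[exp(sigma*B_t)] = exp(sigma^2 t / 2); so E[X_t] = x_0 * exp((mu - sigma^2/2) t) * exp(sigma^2 t / 2) = x_0 * exp(mu t) = 4*exp(-7*t/4).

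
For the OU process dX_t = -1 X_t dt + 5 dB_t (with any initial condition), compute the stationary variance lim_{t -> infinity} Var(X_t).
lim Var(X_t) = 25/2

The OU SDE dX = -theta X dt + sigma dB admits the integrating factor exp(theta t): d(exp(theta t) X_t) = sigma exp(theta t) dB_t. Integrating from 0 to t gives X_t = x_0 * exp(-theta t) + sigma * int_0^t exp(-theta (t-s)) dB_s for any initial x_0. The Itô integral has variance (by the Itô isometry) sigma^2 * int_0^t exp(-2 theta (t - s)) ds = sigma^2 * (1 - exp(-2 theta t)) / (2 theta), independent of x_0.
With theta = 1, sigma = 5:
  Var(X_t) = (5)^2 * (1 - exp(-2*1 t)) / (2 * 1) = 25/2 - 25*exp(-2*t)/2.
As t -> infinity, exp(-2*1 t) -> 0, so the stationary variance is sigma^2 / (2 theta) = 25/2.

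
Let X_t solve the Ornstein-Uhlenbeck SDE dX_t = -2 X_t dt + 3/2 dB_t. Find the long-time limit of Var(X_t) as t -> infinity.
lim Var(X_t) = 9/16

The OU SDE dX = -theta X dt + sigma dB admits the integrating factor exp(theta t): d(exp(theta t) X_t) = sigma exp(theta t) dB_t. Integrating from 0 to t gives X_t = x_0 * exp(-theta t) + sigma * int_0^t exp(-theta (t-s)) dB_s for any initial x_0. The Itô integral has variance (by the Itô isometry) sigma^2 * int_0^t exp(-2 theta (t - s)) ds = sigma^2 * (1 - exp(-2 theta t)) / (2 theta), independent of x_0.
With theta = 2, sigma = 3/2:
  Var(X_t) = (3/2)^2 * (1 - exp(-2*2 t)) / (2 * 2) = 9/16 - 9*exp(-4*t)/16.
As t -> infinity, exp(-2*2 t) -> 0, so the stationary variance is sigma^2 / (2 theta) = 9/16.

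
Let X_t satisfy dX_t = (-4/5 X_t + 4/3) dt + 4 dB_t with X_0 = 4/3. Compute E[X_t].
E[X_t] = 5/3 - exp(-4*t/5)/3

Taking expectations and using E[dB_t] = 0, the mean m(t) = E[X_t] satisfies the ODE m'(t) = a m(t) + b with m(0) = x_0. With a = -4/5, b = 4/3, x_0 = 4/3, the solution is
  m(t) = x_0 * exp(a t) + (b/a) * (exp(a t) - 1)
       = (4/3) * exp((-4/5) t) + ((4/3)/(-4/5)) * (exp((-4/5) t) - 1)
       = 5/3 - exp(-4*t/5)/3.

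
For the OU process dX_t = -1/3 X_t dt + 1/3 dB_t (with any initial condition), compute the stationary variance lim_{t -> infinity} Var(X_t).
lim Var(X_t) = 1/6

The OU SDE dX = -theta X dt + sigma dB admits the integrating factor exp(theta t): d(exp(theta t) X_t) = sigma exp(theta t) dB_t. Integrating from 0 to t gives X_t = x_0 * exp(-theta t) + sigma * int_0^t exp(-theta (t-s)) dB_s for any initial x_0. The Itô integral has variance (by the Itô isometry) sigma^2 * int_0^t exp(-2 theta (t - s)) ds = sigma^2 * (1 - exp(-2 theta t)) / (2 theta), independent of x_0.
With theta = 1/3, sigma = 1/3:
  Var(X_t) = (1/3)^2 * (1 - exp(-2*1/3 t)) / (2 * 1/3) = 1/6 - exp(-2*t/3)/6.
As t -> infinity, exp(-2*1/3 t) -> 0, so the stationary variance is sigma^2 / (2 theta) = 1/6.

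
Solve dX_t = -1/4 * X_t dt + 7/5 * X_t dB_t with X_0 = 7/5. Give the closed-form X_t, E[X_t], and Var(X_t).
X_t = 7/5 * exp((-123/100) t + (7/5) B_t); E[X_t] = 7*exp(-t/4)/5; Var(X_t) = (49*exp(49*t/25) - 49)*exp(-t/2)/25

For GBM dX = mu X dt + sigma X dB with X_0 = x_0, apply Itô to Y = log X: dY = (mu - sigma^2/2) dt + sigma dB, so Y_t = log(x_0) + (mu - sigma^2/2) t + sigma B_t and hence X_t = x_0 * exp((mu - sigma^2/2) t + sigma B_t).
With mu = -1/4, sigma = 7/5, x_0 = 7/5, this gives:
  X_t = 7/5 * exp((-123/100) * t + (7/5) * B_t).
Since sigma*B_t ~ Normal(0, sigma^2 t), E[exp(sigma*B_t)] = exp(sigma^2 t / 2); so E[X_t] = x_0 * exp((mu - sigma^2/2) t) * exp(sigma^2 t / 2) = x_0 * exp(mu t) = 7*exp(-t/4)/5.
Var(X_t) = E[X_t^2] - (E[X_t])^2 = x_0^2 * exp(2 mu t) * (exp(sigma^2 t) - 1) = (49*exp(49*t/25) - 49)*exp(-t/2)/25.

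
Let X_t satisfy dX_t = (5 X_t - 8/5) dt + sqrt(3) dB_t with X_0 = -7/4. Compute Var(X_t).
Var(X_t) = 3*exp(10*t)/10 - 3/10

The variance V(t) = Var(X_t) satisfies V'(t) = 2 a V(t) + c^2 with V(0) = 0 (drift coefficient is linear in X, diffusion is constant). With a = 5, c = sqrt(3), the solution is
  V(t) = (c^2 / (2 a)) * (exp(2 a t) - 1)
       = (sqrt(3)^2 / (2*5)) * (exp(10 t) - 1)
       = 3*exp(10*t)/10 - 3/10.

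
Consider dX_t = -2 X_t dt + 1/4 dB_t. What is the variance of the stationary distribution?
lim Var(X_t) = 1/64

The OU SDE dX = -theta X dt + sigma dB admits the integrating factor exp(theta t): d(exp(theta t) X_t) = sigma exp(theta t) dB_t. Integrating from 0 to t gives X_t = x_0 * exp(-theta t) + sigma * int_0^t exp(-theta (t-s)) dB_s for any initial x_0. The Itô integral has variance (by the Itô isometry) sigma^2 * int_0^t exp(-2 theta (t - s)) ds = sigma^2 * (1 - exp(-2 theta t)) / (2 theta), independent of x_0.
With theta = 2, sigma = 1/4:
  Var(X_t) = (1/4)^2 * (1 - exp(-2*2 t)) / (2 * 2) = 1/64 - exp(-4*t)/64.
As t -> infinity, exp(-2*2 t) -> 0, so the stationary variance is sigma^2 / (2 theta) = 1/64.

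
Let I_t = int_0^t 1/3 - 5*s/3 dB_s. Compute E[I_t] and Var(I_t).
E[I_t] = 0; Var(I_t) = t*(25*t^2 - 15*t + 3)/27

The Itô integral of a deterministic integrand f(s) has mean 0 because each increment f(s) * (B_{s+ds} - B_s) has mean 0. By the Itô isometry:
  Var( int_0^t f(s) dB_s ) = E[ (int_0^t f(s) dB_s)^2 ] = int_0^t f(s)^2 ds.
Here f(s) = 1/3 - 5*s/3, so f(s)^2 = (5*s - 1)^2/9. Integrate:
  int_0^t ((5*s - 1)^2/9) ds = t*(25*t^2 - 15*t + 3)/27.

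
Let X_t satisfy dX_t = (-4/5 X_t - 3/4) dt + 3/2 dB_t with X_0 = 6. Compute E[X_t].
E[X_t] = -15/16 + 111*exp(-4*t/5)/16

Taking expectations and using E[dB_t] = 0, the mean m(t) = E[X_t] satisfies the ODE m'(t) = a m(t) + b with m(0) = x_0. With a = -4/5, b = -3/4, x_0 = 6, the solution is
  m(t) = x_0 * exp(a t) + (b/a) * (exp(a t) - 1)
       = 6 * exp((-4/5) t) + ((-3/4)/(-4/5)) * (exp((-4/5) t) - 1)
       = -15/16 + 111*exp(-4*t/5)/16.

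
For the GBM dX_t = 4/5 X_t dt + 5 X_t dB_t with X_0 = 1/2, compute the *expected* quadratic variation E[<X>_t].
E[<X>_t] = 125*exp(133*t/5)/532 - 125/532

<X>_t = int_0^t (5 * X_s)^2 ds. Taking expectation inside the integral: E[<X>_t] = 5^2 * int_0^t E[X_s^2] ds. For GBM, E[X_s^2] = x_0^2 * exp((2 mu + sigma^2) s). Integrating:
  E[<X>_t] = 5^2 * (1/2)^2 * (exp((2*(4/5) + 5^2) t) - 1) / (2*(4/5) + 5^2)
           = 5^2 * (1/2)^2 * (exp((133/5) t) - 1) / (133/5) = 125*exp(133*t/5)/532 - 125/532.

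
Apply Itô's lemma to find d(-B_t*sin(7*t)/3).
d(-B_t*sin(7*t)/3) = (-7*B_t*cos(7*t)/3) dt + (-sin(7*t)/3) dB_t

Itô's formula for f(t, x): d f(t, B_t) = (f_t + (1/2) f_xx) dt + f_x dB_t. Compute partials of f(t, x) = -x*sin(7*t)/3:
  f_t(t,x)  = -7*x*cos(7*t)/3
  f_x(t,x)  = -sin(7*t)/3
  f_xx(t,x) = 0
Assemble drift = f_t + (1/2) f_xx = -7*x*cos(7*t)/3 and diffusion = f_x = -sin(7*t)/3. Substituting x = B_t:
  d(-B_t*sin(7*t)/3) = (-7*B_t*cos(7*t)/3) dt + (-sin(7*t)/3) dB_t.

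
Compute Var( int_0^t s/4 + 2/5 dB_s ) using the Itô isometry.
Var = t*(25*t^2 + 120*t + 192)/1200

The Itô integral of a deterministic integrand f(s) has mean 0 because each increment f(s) * (B_{s+ds} - B_s) has mean 0. By the Itô isometry:
  Var( int_0^t f(s) dB_s ) = E[ (int_0^t f(s) dB_s)^2 ] = int_0^t f(s)^2 ds.
Here f(s) = s/4 + 2/5, so f(s)^2 = (5*s + 8)^2/400. Integrate:
  int_0^t ((5*s + 8)^2/400) ds = t*(25*t^2 + 120*t + 192)/1200.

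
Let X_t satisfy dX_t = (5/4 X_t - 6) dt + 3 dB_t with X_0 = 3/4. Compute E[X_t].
E[X_t] = 24/5 - 81*exp(5*t/4)/20

Taking expectations and using E[dB_t] = 0, the mean m(t) = E[X_t] satisfies the ODE m'(t) = a m(t) + b with m(0) = x_0. With a = 5/4, b = -6, x_0 = 3/4, the solution is
  m(t) = x_0 * exp(a t) + (b/a) * (exp(a t) - 1)
       = (3/4) * exp((5/4) t) + ((-6)/(5/4)) * (exp((5/4) t) - 1)
       = 24/5 - 81*exp(5*t/4)/20.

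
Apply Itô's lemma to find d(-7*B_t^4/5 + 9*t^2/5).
d(-7*B_t^4/5 + 9*t^2/5) = (-42*B_t^2/5 + 18*t/5) dt + (-28*B_t^3/5) dB_t

Itô's formula for f(t, x): d f(t, B_t) = (f_t + (1/2) f_xx) dt + f_x dB_t. Compute partials of f(t, x) = 9*t^2/5 - 7*x^4/5:
  f_t(t,x)  = 18*t/5
  f_x(t,x)  = -28*x^3/5
  f_xx(t,x) = -84*x^2/5
Assemble drift = f_t + (1/2) f_xx = 18*t/5 - 42*x^2/5 and diffusion = f_x = -28*x^3/5. Substituting x = B_t:
  d(-7*B_t^4/5 + 9*t^2/5) = (-42*B_t^2/5 + 18*t/5) dt + (-28*B_t^3/5) dB_t.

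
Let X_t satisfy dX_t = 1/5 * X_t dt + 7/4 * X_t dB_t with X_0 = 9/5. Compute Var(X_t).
Var(X_t) = 81*(exp(49*t/16) - 1)*exp(2*t/5)/25

For GBM dX = mu X dt + sigma X dB with X_0 = x_0, apply Itô to Y = log X: dY = (mu - sigma^2/2) dt + sigma dB, so Y_t = log(x_0) + (mu - sigma^2/2) t + sigma B_t and hence X_t = x_0 * exp((mu - sigma^2/2) t + sigma B_t).
With mu = 1/5, sigma = 7/4, x_0 = 9/5, this gives:
  X_t = 9/5 * exp((-213/160) * t + (7/4) * B_t).
Since sigma*B_t ~ Normal(0, sigma^2 t), E[exp(sigma*B_t)] = exp(sigma^2 t / 2); so E[X_t] = x_0 * exp((mu - sigma^2/2) t) * exp(sigma^2 t / 2) = x_0 * exp(mu t) = 9*exp(t/5)/5.
Var(X_t) = E[X_t^2] - (E[X_t])^2 = x_0^2 * exp(2 mu t) * (exp(sigma^2 t) - 1) = 81*(exp(49*t/16) - 1)*exp(2*t/5)/25.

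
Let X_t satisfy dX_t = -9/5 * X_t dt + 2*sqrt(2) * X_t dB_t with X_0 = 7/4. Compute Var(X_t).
Var(X_t) = (49*exp(8*t) - 49)*exp(-18*t/5)/16

For GBM dX = mu X dt + sigma X dB with X_0 = x_0, apply Itô to Y = log X: dY = (mu - sigma^2/2) dt + sigma dB, so Y_t = log(x_0) + (mu - sigma^2/2) t + sigma B_t and hence X_t = x_0 * exp((mu - sigma^2/2) t + sigma B_t).
With mu = -9/5, sigma = 2*sqrt(2), x_0 = 7/4, this gives:
  X_t = 7/4 * exp((-29/5) * t + (2*sqrt(2)) * B_t).
Since sigma*B_t ~ Normal(0, sigma^2 t), E[exp(sigma*B_t)] = exp(sigma^2 t / 2); so E[X_t] = x_0 * exp((mu - sigma^2/2) t) * exp(sigma^2 t / 2) = x_0 * exp(mu t) = 7*exp(-9*t/5)/4.
Var(X_t) = E[X_t^2] - (E[X_t])^2 = x_0^2 * exp(2 mu t) * (exp(sigma^2 t) - 1) = (49*exp(8*t) - 49)*exp(-18*t/5)/16.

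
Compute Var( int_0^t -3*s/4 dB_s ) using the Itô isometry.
Var = 3*t^3/16

The Itô integral of a deterministic integrand f(s) has mean 0 because each increment f(s) * (B_{s+ds} - B_s) has mean 0. By the Itô isometry:
  Var( int_0^t f(s) dB_s ) = E[ (int_0^t f(s) dB_s)^2 ] = int_0^t f(s)^2 ds.
Here f(s) = -3*s/4, so f(s)^2 = 9*s^2/16. Integrate:
  int_0^t (9*s^2/16) ds = 3*t^3/16.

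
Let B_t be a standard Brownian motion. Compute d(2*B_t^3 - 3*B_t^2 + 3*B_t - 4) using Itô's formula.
d(2*B_t^3 - 3*B_t^2 + 3*B_t - 4) = (6*B_t - 3) dt + (6*B_t^2 - 6*B_t + 3) dB_t

Itô's formula for f(B_t) gives d f(B_t) = f'(B_t) dB_t + (1/2) f''(B_t) dt. Compute derivatives of f(x) = 2*x^3 - 3*x^2 + 3*x - 4:
  f'(x)  = 6*x^2 - 6*x + 3
  f''(x) = 12*x - 6
Substitute x = B_t and multiply the f'' term by 1/2:
  drift     = (1/2) * (12*x - 6) evaluated at B_t = 6*B_t - 3
  diffusion = (6*x^2 - 6*x + 3) evaluated at B_t = 6*B_t^2 - 6*B_t + 3
Therefore d(2*B_t^3 - 3*B_t^2 + 3*B_t - 4) = (6*B_t - 3) dt + (6*B_t^2 - 6*B_t + 3) dB_t.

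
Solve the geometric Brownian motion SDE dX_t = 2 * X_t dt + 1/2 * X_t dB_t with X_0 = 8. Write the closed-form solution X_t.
X_t = 8 * exp((15/8) * t + (1/2) * B_t)

For GBM dX = mu X dt + sigma X dB with X_0 = x_0, apply Itô to Y = log X: dY = (mu - sigma^2/2) dt + sigma dB, so Y_t = log(x_0) + (mu - sigma^2/2) t + sigma B_t and hence X_t = x_0 * exp((mu - sigma^2/2) t + sigma B_t).
With mu = 2, sigma = 1/2, x_0 = 8, this gives:
  X_t = 8 * exp((15/8) * t + (1/2) * B_t).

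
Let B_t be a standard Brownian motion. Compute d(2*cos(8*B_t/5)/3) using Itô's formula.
d(2*cos(8*B_t/5)/3) = (-64*cos(8*B_t/5)/75) dt + (-16*sin(8*B_t/5)/15) dB_t

Itô's formula for f(B_t) gives d f(B_t) = f'(B_t) dB_t + (1/2) f''(B_t) dt. Compute derivatives of f(x) = 2*cos(8*x/5)/3:
  f'(x)  = -16*sin(8*x/5)/15
  f''(x) = -128*cos(8*x/5)/75
Substitute x = B_t and multiply the f'' term by 1/2:
  drift     = (1/2) * (-128*cos(8*x/5)/75) evaluated at B_t = -64*cos(8*B_t/5)/75
  diffusion = (-16*sin(8*x/5)/15) evaluated at B_t = -16*sin(8*B_t/5)/15
Therefore d(2*cos(8*B_t/5)/3) = (-64*cos(8*B_t/5)/75) dt + (-16*sin(8*B_t/5)/15) dB_t.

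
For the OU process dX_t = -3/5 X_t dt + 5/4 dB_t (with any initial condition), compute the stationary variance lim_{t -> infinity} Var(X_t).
lim Var(X_t) = 125/96

The OU SDE dX = -theta X dt + sigma dB admits the integrating factor exp(theta t): d(exp(theta t) X_t) = sigma exp(theta t) dB_t. Integrating from 0 to t gives X_t = x_0 * exp(-theta t) + sigma * int_0^t exp(-theta (t-s)) dB_s for any initial x_0. The Itô integral has variance (by the Itô isometry) sigma^2 * int_0^t exp(-2 theta (t - s)) ds = sigma^2 * (1 - exp(-2 theta t)) / (2 theta), independent of x_0.
With theta = 3/5, sigma = 5/4:
  Var(X_t) = (5/4)^2 * (1 - exp(-2*3/5 t)) / (2 * 3/5) = 125/96 - 125*exp(-6*t/5)/96.
As t -> infinity, exp(-2*3/5 t) -> 0, so the stationary variance is sigma^2 / (2 theta) = 125/96.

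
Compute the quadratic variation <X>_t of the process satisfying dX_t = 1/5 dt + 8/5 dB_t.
<X>_t = 64*t/25

For an Itô process dX_t = a(t) dt + b(t) dB_t, the quadratic variation is <X>_t = int_0^t b(s)^2 ds (the drift term does not contribute). Here b(s) = 8/5, so
  b(s)^2 = 64/25.
Integrating from 0 to t:
  <X>_t = int_0^t (64/25) ds = 64*t/25.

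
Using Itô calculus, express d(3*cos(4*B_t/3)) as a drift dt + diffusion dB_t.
d(3*cos(4*B_t/3)) = (-8*cos(4*B_t/3)/3) dt + (-4*sin(4*B_t/3)) dB_t

Itô's formula for f(B_t) gives d f(B_t) = f'(B_t) dB_t + (1/2) f''(B_t) dt. Compute derivatives of f(x) = 3*cos(4*x/3):
  f'(x)  = -4*sin(4*x/3)
  f''(x) = -16*cos(4*x/3)/3
Substitute x = B_t and multiply the f'' term by 1/2:
  drift     = (1/2) * (-16*cos(4*x/3)/3) evaluated at B_t = -8*cos(4*B_t/3)/3
  diffusion = (-4*sin(4*x/3)) evaluated at B_t = -4*sin(4*B_t/3)
Therefore d(3*cos(4*B_t/3)) = (-8*cos(4*B_t/3)/3) dt + (-4*sin(4*B_t/3)) dB_t.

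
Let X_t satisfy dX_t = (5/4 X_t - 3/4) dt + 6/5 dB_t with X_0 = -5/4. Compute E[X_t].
E[X_t] = 3/5 - 37*exp(5*t/4)/20

Taking expectations and using E[dB_t] = 0, the mean m(t) = E[X_t] satisfies the ODE m'(t) = a m(t) + b with m(0) = x_0. With a = 5/4, b = -3/4, x_0 = -5/4, the solution is
  m(t) = x_0 * exp(a t) + (b/a) * (exp(a t) - 1)
       = (-5/4) * exp((5/4) t) + ((-3/4)/(5/4)) * (exp((5/4) t) - 1)
       = 3/5 - 37*exp(5*t/4)/20.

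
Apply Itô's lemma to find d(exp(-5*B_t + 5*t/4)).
d(exp(-5*B_t + 5*t/4)) = (55*exp(-5*B_t + 5*t/4)/4) dt + (-5*exp(-5*B_t + 5*t/4)) dB_t

Itô's formula for f(t, x): d f(t, B_t) = (f_t + (1/2) f_xx) dt + f_x dB_t. Compute partials of f(t, x) = exp(5*t/4 - 5*x):
  f_t(t,x)  = 5*exp(5*t/4 - 5*x)/4
  f_x(t,x)  = -5*exp(5*t/4 - 5*x)
  f_xx(t,x) = 25*exp(5*t/4 - 5*x)
Assemble drift = f_t + (1/2) f_xx = 55*exp(5*t/4 - 5*x)/4 and diffusion = f_x = -5*exp(5*t/4 - 5*x). Substituting x = B_t:
  d(exp(-5*B_t + 5*t/4)) = (55*exp(-5*B_t + 5*t/4)/4) dt + (-5*exp(-5*B_t + 5*t/4)) dB_t.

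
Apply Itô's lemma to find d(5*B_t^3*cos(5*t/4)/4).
d(5*B_t^3*cos(5*t/4)/4) = (5*B_t*(-5*B_t^2*sin(5*t/4) + 12*cos(5*t/4))/16) dt + (15*B_t^2*cos(5*t/4)/4) dB_t

Itô's formula for f(t, x): d f(t, B_t) = (f_t + (1/2) f_xx) dt + f_x dB_t. Compute partials of f(t, x) = 5*x^3*cos(5*t/4)/4:
  f_t(t,x)  = -25*x^3*sin(5*t/4)/16
  f_x(t,x)  = 15*x^2*cos(5*t/4)/4
  f_xx(t,x) = 15*x*cos(5*t/4)/2
Assemble drift = f_t + (1/2) f_xx = 5*x*(-5*x^2*sin(5*t/4) + 12*cos(5*t/4))/16 and diffusion = f_x = 15*x^2*cos(5*t/4)/4. Substituting x = B_t:
  d(5*B_t^3*cos(5*t/4)/4) = (5*B_t*(-5*B_t^2*sin(5*t/4) + 12*cos(5*t/4))/16) dt + (15*B_t^2*cos(5*t/4)/4) dB_t.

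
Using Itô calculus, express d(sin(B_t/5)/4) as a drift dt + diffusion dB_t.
d(sin(B_t/5)/4) = (-sin(B_t/5)/200) dt + (cos(B_t/5)/20) dB_t

Itô's formula for f(B_t) gives d f(B_t) = f'(B_t) dB_t + (1/2) f''(B_t) dt. Compute derivatives of f(x) = sin(x/5)/4:
  f'(x)  = cos(x/5)/20
  f''(x) = -sin(x/5)/100
Substitute x = B_t and multiply the f'' term by 1/2:
  drift     = (1/2) * (-sin(x/5)/100) evaluated at B_t = -sin(B_t/5)/200
  diffusion = (cos(x/5)/20) evaluated at B_t = cos(B_t/5)/20
Therefore d(sin(B_t/5)/4) = (-sin(B_t/5)/200) dt + (cos(B_t/5)/20) dB_t.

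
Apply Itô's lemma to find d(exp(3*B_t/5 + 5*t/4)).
d(exp(3*B_t/5 + 5*t/4)) = (143*exp(3*B_t/5 + 5*t/4)/100) dt + (3*exp(3*B_t/5 + 5*t/4)/5) dB_t

Itô's formula for f(t, x): d f(t, B_t) = (f_t + (1/2) f_xx) dt + f_x dB_t. Compute partials of f(t, x) = exp(5*t/4 + 3*x/5):
  f_t(t,x)  = 5*exp(5*t/4 + 3*x/5)/4
  f_x(t,x)  = 3*exp(5*t/4 + 3*x/5)/5
  f_xx(t,x) = 9*exp(5*t/4 + 3*x/5)/25
Assemble drift = f_t + (1/2) f_xx = 143*exp(5*t/4 + 3*x/5)/100 and diffusion = f_x = 3*exp(5*t/4 + 3*x/5)/5. Substituting x = B_t:
  d(exp(3*B_t/5 + 5*t/4)) = (143*exp(3*B_t/5 + 5*t/4)/100) dt + (3*exp(3*B_t/5 + 5*t/4)/5) dB_t.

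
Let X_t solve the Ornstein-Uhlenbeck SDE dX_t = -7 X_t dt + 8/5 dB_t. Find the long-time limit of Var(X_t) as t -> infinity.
lim Var(X_t) = 32/175

The OU SDE dX = -theta X dt + sigma dB admits the integrating factor exp(theta t): d(exp(theta t) X_t) = sigma exp(theta t) dB_t. Integrating from 0 to t gives X_t = x_0 * exp(-theta t) + sigma * int_0^t exp(-theta (t-s)) dB_s for any initial x_0. The Itô integral has variance (by the Itô isometry) sigma^2 * int_0^t exp(-2 theta (t - s)) ds = sigma^2 * (1 - exp(-2 theta t)) / (2 theta), independent of x_0.
With theta = 7, sigma = 8/5:
  Var(X_t) = (8/5)^2 * (1 - exp(-2*7 t)) / (2 * 7) = 32/175 - 32*exp(-14*t)/175.
As t -> infinity, exp(-2*7 t) -> 0, so the stationary variance is sigma^2 / (2 theta) = 32/175.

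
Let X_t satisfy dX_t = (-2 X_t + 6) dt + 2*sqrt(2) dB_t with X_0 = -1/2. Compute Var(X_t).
Var(X_t) = 2 - 2*exp(-4*t)

The variance V(t) = Var(X_t) satisfies V'(t) = 2 a V(t) + c^2 with V(0) = 0 (drift coefficient is linear in X, diffusion is constant). With a = -2, c = 2*sqrt(2), the solution is
  V(t) = (c^2 / (2 a)) * (exp(2 a t) - 1)
       = ((2*sqrt(2))^2 / (2*(-2))) * (exp((-4) t) - 1)
       = 2 - 2*exp(-4*t).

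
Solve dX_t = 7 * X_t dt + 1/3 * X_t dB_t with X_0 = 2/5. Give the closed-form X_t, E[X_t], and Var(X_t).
X_t = 2/5 * exp((125/18) t + (1/3) B_t); E[X_t] = 2*exp(7*t)/5; Var(X_t) = 4*(exp(t/9) - 1)*exp(14*t)/25

For GBM dX = mu X dt + sigma X dB with X_0 = x_0, apply Itô to Y = log X: dY = (mu - sigma^2/2) dt + sigma dB, so Y_t = log(x_0) + (mu - sigma^2/2) t + sigma B_t and hence X_t = x_0 * exp((mu - sigma^2/2) t + sigma B_t).
With mu = 7, sigma = 1/3, x_0 = 2/5, this gives:
  X_t = 2/5 * exp((125/18) * t + (1/3) * B_t).
Since sigma*B_t ~ Normal(0, sigma^2 t), E[exp(sigma*B_t)] = exp(sigma^2 t / 2); so E[X_t] = x_0 * exp((mu - sigma^2/2) t) * exp(sigma^2 t / 2) = x_0 * exp(mu t) = 2*exp(7*t)/5.
Var(X_t) = E[X_t^2] - (E[X_t])^2 = x_0^2 * exp(2 mu t) * (exp(sigma^2 t) - 1) = 4*(exp(t/9) - 1)*exp(14*t)/25.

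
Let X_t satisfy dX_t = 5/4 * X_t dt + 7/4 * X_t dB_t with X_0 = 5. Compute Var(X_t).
Var(X_t) = 25*(exp(49*t/16) - 1)*exp(5*t/2)

For GBM dX = mu X dt + sigma X dB with X_0 = x_0, apply Itô to Y = log X: dY = (mu - sigma^2/2) dt + sigma dB, so Y_t = log(x_0) + (mu - sigma^2/2) t + sigma B_t and hence X_t = x_0 * exp((mu - sigma^2/2) t + sigma B_t).
With mu = 5/4, sigma = 7/4, x_0 = 5, this gives:
  X_t = 5 * exp((-9/32) * t + (7/4) * B_t).
Since sigma*B_t ~ Normal(0, sigma^2 t), E[exp(sigma*B_t)] = exp(sigma^2 t / 2); so E[X_t] = x_0 * exp((mu - sigma^2/2) t) * exp(sigma^2 t / 2) = x_0 * exp(mu t) = 5*exp(5*t/4).
Var(X_t) = E[X_t^2] - (E[X_t])^2 = x_0^2 * exp(2 mu t) * (exp(sigma^2 t) - 1) = 25*(exp(49*t/16) - 1)*exp(5*t/2).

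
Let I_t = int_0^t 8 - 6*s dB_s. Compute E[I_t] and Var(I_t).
E[I_t] = 0; Var(I_t) = 4*t*(3*t^2 - 12*t + 16)

The Itô integral of a deterministic integrand f(s) has mean 0 because each increment f(s) * (B_{s+ds} - B_s) has mean 0. By the Itô isometry:
  Var( int_0^t f(s) dB_s ) = E[ (int_0^t f(s) dB_s)^2 ] = int_0^t f(s)^2 ds.
Here f(s) = 8 - 6*s, so f(s)^2 = 4*(3*s - 4)^2. Integrate:
  int_0^t (4*(3*s - 4)^2) ds = 4*t*(3*t^2 - 12*t + 16).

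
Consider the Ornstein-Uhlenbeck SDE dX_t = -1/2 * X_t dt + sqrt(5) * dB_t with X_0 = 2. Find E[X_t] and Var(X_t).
E[X_t] = 2*exp(-t/2); Var(X_t) = 5 - 5*exp(-t)

The OU SDE dX = -theta X dt + sigma dB admits the integrating factor exp(theta t): d(exp(theta t) X_t) = sigma exp(theta t) dB_t. Integrating from 0 to t:
  X_t = x_0 * exp(-theta t) + sigma * int_0^t exp(-theta (t-s)) dB_s.
The Itô integral has mean 0 and (by the Itô isometry) variance sigma^2 * int_0^t exp(-2 theta (t - s)) ds = sigma^2 * (1 - exp(-2 theta t)) / (2 theta).
With theta = 1/2, sigma = sqrt(5), x_0 = 2:
  E[X_t] = 2 * exp(-1/2 t) = 2*exp(-t/2)
  Var(X_t) = (sqrt(5))^2 * (1 - exp(-2*1/2 t)) / (2 * 1/2) = 5 - 5*exp(-t).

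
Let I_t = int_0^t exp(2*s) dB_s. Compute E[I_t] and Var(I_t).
E[I_t] = 0; Var(I_t) = exp(4*t)/4 - 1/4

The Itô integral of a deterministic integrand f(s) has mean 0 because each increment f(s) * (B_{s+ds} - B_s) has mean 0. By the Itô isometry:
  Var( int_0^t f(s) dB_s ) = E[ (int_0^t f(s) dB_s)^2 ] = int_0^t f(s)^2 ds.
Here f(s) = exp(2*s), so f(s)^2 = exp(4*s). Integrate:
  int_0^t (exp(4*s)) ds = exp(4*t)/4 - 1/4.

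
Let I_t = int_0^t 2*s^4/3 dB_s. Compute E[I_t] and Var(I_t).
E[I_t] = 0; Var(I_t) = 4*t^9/81

The Itô integral of a deterministic integrand f(s) has mean 0 because each increment f(s) * (B_{s+ds} - B_s) has mean 0. By the Itô isometry:
  Var( int_0^t f(s) dB_s ) = E[ (int_0^t f(s) dB_s)^2 ] = int_0^t f(s)^2 ds.
Here f(s) = 2*s^4/3, so f(s)^2 = 4*s^8/9. Integrate:
  int_0^t (4*s^8/9) ds = 4*t^9/81.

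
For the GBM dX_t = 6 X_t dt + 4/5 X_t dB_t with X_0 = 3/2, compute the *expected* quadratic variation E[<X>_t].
E[<X>_t] = 9*exp(316*t/25)/79 - 9/79

<X>_t = int_0^t ((4/5) * X_s)^2 ds. Taking expectation inside the integral: E[<X>_t] = (4/5)^2 * int_0^t E[X_s^2] ds. For GBM, E[X_s^2] = x_0^2 * exp((2 mu + sigma^2) s). Integrating:
  E[<X>_t] = (4/5)^2 * (3/2)^2 * (exp((2*6 + (4/5)^2) t) - 1) / (2*6 + (4/5)^2)
           = (4/5)^2 * (3/2)^2 * (exp((316/25) t) - 1) / (316/25) = 9*exp(316*t/25)/79 - 9/79.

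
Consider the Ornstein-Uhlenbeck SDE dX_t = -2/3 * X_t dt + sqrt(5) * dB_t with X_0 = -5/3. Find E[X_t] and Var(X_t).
E[X_t] = -5*exp(-2*t/3)/3; Var(X_t) = 15/4 - 15*exp(-4*t/3)/4

The OU SDE dX = -theta X dt + sigma dB admits the integrating factor exp(theta t): d(exp(theta t) X_t) = sigma exp(theta t) dB_t. Integrating from 0 to t:
  X_t = x_0 * exp(-theta t) + sigma * int_0^t exp(-theta (t-s)) dB_s.
The Itô integral has mean 0 and (by the Itô isometry) variance sigma^2 * int_0^t exp(-2 theta (t - s)) ds = sigma^2 * (1 - exp(-2 theta t)) / (2 theta).
With theta = 2/3, sigma = sqrt(5), x_0 = -5/3:
  E[X_t] = -5/3 * exp(-2/3 t) = -5*exp(-2*t/3)/3
  Var(X_t) = (sqrt(5))^2 * (1 - exp(-2*2/3 t)) / (2 * 2/3) = 15/4 - 15*exp(-4*t/3)/4.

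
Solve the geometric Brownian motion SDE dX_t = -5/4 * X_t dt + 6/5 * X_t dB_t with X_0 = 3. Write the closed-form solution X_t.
X_t = 3 * exp((-197/100) * t + (6/5) * B_t)

For GBM dX = mu X dt + sigma X dB with X_0 = x_0, apply Itô to Y = log X: dY = (mu - sigma^2/2) dt + sigma dB, so Y_t = log(x_0) + (mu - sigma^2/2) t + sigma B_t and hence X_t = x_0 * exp((mu - sigma^2/2) t + sigma B_t).
With mu = -5/4, sigma = 6/5, x_0 = 3, this gives:
  X_t = 3 * exp((-197/100) * t + (6/5) * B_t).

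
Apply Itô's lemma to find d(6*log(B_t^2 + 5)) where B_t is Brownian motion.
d(6*log(B_t^2 + 5)) = (6*(5 - B_t^2)/(B_t^2 + 5)^2) dt + (12*B_t/(B_t^2 + 5)) dB_t

Itô's formula for f(B_t) gives d f(B_t) = f'(B_t) dB_t + (1/2) f''(B_t) dt. Compute derivatives of f(x) = 6*log(x^2 + 5):
  f'(x)  = 12*x/(x^2 + 5)
  f''(x) = 12*(5 - x^2)/(x^2 + 5)^2
Substitute x = B_t and multiply the f'' term by 1/2:
  drift     = (1/2) * (12*(5 - x^2)/(x^2 + 5)^2) evaluated at B_t = 6*(5 - B_t^2)/(B_t^2 + 5)^2
  diffusion = (12*x/(x^2 + 5)) evaluated at B_t = 12*B_t/(B_t^2 + 5)
Therefore d(6*log(B_t^2 + 5)) = (6*(5 - B_t^2)/(B_t^2 + 5)^2) dt + (12*B_t/(B_t^2 + 5)) dB_t.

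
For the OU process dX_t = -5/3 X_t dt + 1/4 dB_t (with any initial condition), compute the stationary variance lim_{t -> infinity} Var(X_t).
lim Var(X_t) = 3/160

The OU SDE dX = -theta X dt + sigma dB admits the integrating factor exp(theta t): d(exp(theta t) X_t) = sigma exp(theta t) dB_t. Integrating from 0 to t gives X_t = x_0 * exp(-theta t) + sigma * int_0^t exp(-theta (t-s)) dB_s for any initial x_0. The Itô integral has variance (by the Itô isometry) sigma^2 * int_0^t exp(-2 theta (t - s)) ds = sigma^2 * (1 - exp(-2 theta t)) / (2 theta), independent of x_0.
With theta = 5/3, sigma = 1/4:
  Var(X_t) = (1/4)^2 * (1 - exp(-2*5/3 t)) / (2 * 5/3) = 3/160 - 3*exp(-10*t/3)/160.
As t -> infinity, exp(-2*5/3 t) -> 0, so the stationary variance is sigma^2 / (2 theta) = 3/160.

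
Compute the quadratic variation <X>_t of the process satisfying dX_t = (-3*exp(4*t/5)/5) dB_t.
<X>_t = 9*exp(8*t/5)/40 - 9/40

For an Itô process dX_t = a(t) dt + b(t) dB_t, the quadratic variation is <X>_t = int_0^t b(s)^2 ds (the drift term does not contribute). Here b(s) = -3*exp(4*s/5)/5, so
  b(s)^2 = 9*exp(8*s/5)/25.
Integrating from 0 to t:
  <X>_t = int_0^t (9*exp(8*s/5)/25) ds = 9*exp(8*t/5)/40 - 9/40.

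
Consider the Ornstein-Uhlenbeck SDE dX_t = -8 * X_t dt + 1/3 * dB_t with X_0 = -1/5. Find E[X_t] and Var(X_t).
E[X_t] = -exp(-8*t)/5; Var(X_t) = 1/144 - exp(-16*t)/144

The OU SDE dX = -theta X dt + sigma dB admits the integrating factor exp(theta t): d(exp(theta t) X_t) = sigma exp(theta t) dB_t. Integrating from 0 to t:
  X_t = x_0 * exp(-theta t) + sigma * int_0^t exp(-theta (t-s)) dB_s.
The Itô integral has mean 0 and (by the Itô isometry) variance sigma^2 * int_0^t exp(-2 theta (t - s)) ds = sigma^2 * (1 - exp(-2 theta t)) / (2 theta).
With theta = 8, sigma = 1/3, x_0 = -1/5:
  E[X_t] = -1/5 * exp(-8 t) = -exp(-8*t)/5
  Var(X_t) = (1/3)^2 * (1 - exp(-2*8 t)) / (2 * 8) = 1/144 - exp(-16*t)/144.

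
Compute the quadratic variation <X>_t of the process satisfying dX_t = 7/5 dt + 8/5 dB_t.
<X>_t = 64*t/25

For an Itô process dX_t = a(t) dt + b(t) dB_t, the quadratic variation is <X>_t = int_0^t b(s)^2 ds (the drift term does not contribute). Here b(s) = 8/5, so
  b(s)^2 = 64/25.
Integrating from 0 to t:
  <X>_t = int_0^t (64/25) ds = 64*t/25.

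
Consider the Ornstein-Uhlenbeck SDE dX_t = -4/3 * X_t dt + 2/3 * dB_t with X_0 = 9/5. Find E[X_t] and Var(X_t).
E[X_t] = 9*exp(-4*t/3)/5; Var(X_t) = 1/6 - exp(-8*t/3)/6

The OU SDE dX = -theta X dt + sigma dB admits the integrating factor exp(theta t): d(exp(theta t) X_t) = sigma exp(theta t) dB_t. Integrating from 0 to t:
  X_t = x_0 * exp(-theta t) + sigma * int_0^t exp(-theta (t-s)) dB_s.
The Itô integral has mean 0 and (by the Itô isometry) variance sigma^2 * int_0^t exp(-2 theta (t - s)) ds = sigma^2 * (1 - exp(-2 theta t)) / (2 theta).
With theta = 4/3, sigma = 2/3, x_0 = 9/5:
  E[X_t] = 9/5 * exp(-4/3 t) = 9*exp(-4*t/3)/5
  Var(X_t) = (2/3)^2 * (1 - exp(-2*4/3 t)) / (2 * 4/3) = 1/6 - exp(-8*t/3)/6.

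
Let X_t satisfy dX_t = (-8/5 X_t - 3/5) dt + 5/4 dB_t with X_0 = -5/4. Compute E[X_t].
E[X_t] = -3/8 - 7*exp(-8*t/5)/8

Taking expectations and using E[dB_t] = 0, the mean m(t) = E[X_t] satisfies the ODE m'(t) = a m(t) + b with m(0) = x_0. With a = -8/5, b = -3/5, x_0 = -5/4, the solution is
  m(t) = x_0 * exp(a t) + (b/a) * (exp(a t) - 1)
       = (-5/4) * exp((-8/5) t) + ((-3/5)/(-8/5)) * (exp((-8/5) t) - 1)
       = -3/8 - 7*exp(-8*t/5)/8.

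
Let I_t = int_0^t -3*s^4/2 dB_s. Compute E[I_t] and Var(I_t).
E[I_t] = 0; Var(I_t) = t^9/4

The Itô integral of a deterministic integrand f(s) has mean 0 because each increment f(s) * (B_{s+ds} - B_s) has mean 0. By the Itô isometry:
  Var( int_0^t f(s) dB_s ) = E[ (int_0^t f(s) dB_s)^2 ] = int_0^t f(s)^2 ds.
Here f(s) = -3*s^4/2, so f(s)^2 = 9*s^8/4. Integrate:
  int_0^t (9*s^8/4) ds = t^9/4.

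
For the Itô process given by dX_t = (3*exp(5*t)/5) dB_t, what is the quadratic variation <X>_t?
<X>_t = 9*exp(10*t)/250 - 9/250

For an Itô process dX_t = a(t) dt + b(t) dB_t, the quadratic variation is <X>_t = int_0^t b(s)^2 ds (the drift term does not contribute). Here b(s) = 3*exp(5*s)/5, so
  b(s)^2 = 9*exp(10*s)/25.
Integrating from 0 to t:
  <X>_t = int_0^t (9*exp(10*s)/25) ds = 9*exp(10*t)/250 - 9/250.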